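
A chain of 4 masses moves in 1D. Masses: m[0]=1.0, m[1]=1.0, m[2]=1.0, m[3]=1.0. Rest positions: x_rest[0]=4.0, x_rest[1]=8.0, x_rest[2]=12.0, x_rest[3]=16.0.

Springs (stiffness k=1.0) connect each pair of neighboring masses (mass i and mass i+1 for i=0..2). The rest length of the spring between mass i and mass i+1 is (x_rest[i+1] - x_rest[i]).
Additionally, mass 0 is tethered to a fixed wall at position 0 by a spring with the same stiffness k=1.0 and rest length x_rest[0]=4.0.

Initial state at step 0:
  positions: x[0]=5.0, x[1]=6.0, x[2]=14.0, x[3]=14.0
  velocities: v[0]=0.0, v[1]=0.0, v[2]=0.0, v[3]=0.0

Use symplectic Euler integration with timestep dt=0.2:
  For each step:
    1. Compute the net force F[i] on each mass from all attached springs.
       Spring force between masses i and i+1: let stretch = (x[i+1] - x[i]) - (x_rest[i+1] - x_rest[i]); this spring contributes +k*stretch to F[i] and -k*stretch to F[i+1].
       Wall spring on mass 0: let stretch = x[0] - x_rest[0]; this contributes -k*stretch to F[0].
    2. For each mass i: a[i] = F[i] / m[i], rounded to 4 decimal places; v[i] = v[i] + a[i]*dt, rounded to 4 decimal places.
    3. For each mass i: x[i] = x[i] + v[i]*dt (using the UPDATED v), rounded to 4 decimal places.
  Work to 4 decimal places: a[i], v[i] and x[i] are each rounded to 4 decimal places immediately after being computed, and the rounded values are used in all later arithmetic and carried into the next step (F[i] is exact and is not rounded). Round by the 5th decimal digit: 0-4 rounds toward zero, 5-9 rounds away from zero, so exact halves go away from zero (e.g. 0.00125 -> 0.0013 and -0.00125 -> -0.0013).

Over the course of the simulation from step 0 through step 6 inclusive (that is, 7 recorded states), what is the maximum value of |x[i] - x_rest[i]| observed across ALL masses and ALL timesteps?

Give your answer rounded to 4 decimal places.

Step 0: x=[5.0000 6.0000 14.0000 14.0000] v=[0.0000 0.0000 0.0000 0.0000]
Step 1: x=[4.8400 6.2800 13.6800 14.1600] v=[-0.8000 1.4000 -1.6000 0.8000]
Step 2: x=[4.5440 6.7984 13.0832 14.4608] v=[-1.4800 2.5920 -2.9840 1.5040]
Step 3: x=[4.1564 7.4780 12.2901 14.8665] v=[-1.9379 3.3981 -3.9654 2.0285]
Step 4: x=[3.7354 8.2172 11.4076 15.3291] v=[-2.1049 3.6962 -4.4125 2.3132]
Step 5: x=[3.3443 8.9048 10.5543 15.7949] v=[-1.9556 3.4379 -4.2663 2.3289]
Step 6: x=[3.0418 9.4359 9.8447 16.2111] v=[-1.5124 2.6557 -3.5481 2.0808]
Max displacement = 2.1553

Answer: 2.1553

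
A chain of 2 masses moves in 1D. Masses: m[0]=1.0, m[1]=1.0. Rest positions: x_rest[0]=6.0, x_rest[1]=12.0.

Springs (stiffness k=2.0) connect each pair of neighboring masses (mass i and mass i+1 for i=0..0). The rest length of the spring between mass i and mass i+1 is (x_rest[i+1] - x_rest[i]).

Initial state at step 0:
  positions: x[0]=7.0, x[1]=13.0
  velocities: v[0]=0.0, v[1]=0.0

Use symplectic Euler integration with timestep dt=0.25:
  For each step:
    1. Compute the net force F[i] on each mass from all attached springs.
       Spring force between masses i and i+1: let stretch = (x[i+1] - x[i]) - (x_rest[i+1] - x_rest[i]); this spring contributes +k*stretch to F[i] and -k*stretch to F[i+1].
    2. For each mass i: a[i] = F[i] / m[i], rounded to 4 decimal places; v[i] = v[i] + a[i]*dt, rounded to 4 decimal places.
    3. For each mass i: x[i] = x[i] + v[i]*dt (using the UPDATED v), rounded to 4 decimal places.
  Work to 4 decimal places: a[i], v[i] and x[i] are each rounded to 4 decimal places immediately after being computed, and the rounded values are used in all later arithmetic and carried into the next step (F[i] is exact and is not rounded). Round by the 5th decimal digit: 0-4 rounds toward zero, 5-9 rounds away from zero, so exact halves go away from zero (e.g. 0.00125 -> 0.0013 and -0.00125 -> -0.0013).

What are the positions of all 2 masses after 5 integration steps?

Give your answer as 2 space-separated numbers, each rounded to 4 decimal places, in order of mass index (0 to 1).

Step 0: x=[7.0000 13.0000] v=[0.0000 0.0000]
Step 1: x=[7.0000 13.0000] v=[0.0000 0.0000]
Step 2: x=[7.0000 13.0000] v=[0.0000 0.0000]
Step 3: x=[7.0000 13.0000] v=[0.0000 0.0000]
Step 4: x=[7.0000 13.0000] v=[0.0000 0.0000]
Step 5: x=[7.0000 13.0000] v=[0.0000 0.0000]

Answer: 7.0000 13.0000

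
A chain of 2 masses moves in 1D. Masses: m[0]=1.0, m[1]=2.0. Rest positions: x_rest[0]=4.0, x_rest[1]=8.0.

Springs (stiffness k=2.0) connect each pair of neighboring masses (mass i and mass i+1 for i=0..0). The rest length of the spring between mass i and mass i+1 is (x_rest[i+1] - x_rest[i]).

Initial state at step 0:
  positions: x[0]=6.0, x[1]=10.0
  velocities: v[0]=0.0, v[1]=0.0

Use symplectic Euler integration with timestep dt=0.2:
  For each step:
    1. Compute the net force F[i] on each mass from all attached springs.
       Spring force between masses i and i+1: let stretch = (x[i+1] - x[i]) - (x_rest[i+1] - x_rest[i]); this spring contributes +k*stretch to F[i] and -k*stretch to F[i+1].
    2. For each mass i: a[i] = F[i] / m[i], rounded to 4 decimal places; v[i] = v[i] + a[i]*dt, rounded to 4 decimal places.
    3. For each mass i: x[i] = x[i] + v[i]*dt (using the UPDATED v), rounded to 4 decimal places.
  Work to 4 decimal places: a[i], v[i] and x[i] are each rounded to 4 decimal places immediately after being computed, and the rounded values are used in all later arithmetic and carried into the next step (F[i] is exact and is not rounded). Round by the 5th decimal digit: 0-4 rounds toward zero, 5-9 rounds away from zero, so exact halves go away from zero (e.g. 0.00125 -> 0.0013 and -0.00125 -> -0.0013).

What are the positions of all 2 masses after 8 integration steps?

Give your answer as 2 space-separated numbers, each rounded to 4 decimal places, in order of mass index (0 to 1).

Step 0: x=[6.0000 10.0000] v=[0.0000 0.0000]
Step 1: x=[6.0000 10.0000] v=[0.0000 0.0000]
Step 2: x=[6.0000 10.0000] v=[0.0000 0.0000]
Step 3: x=[6.0000 10.0000] v=[0.0000 0.0000]
Step 4: x=[6.0000 10.0000] v=[0.0000 0.0000]
Step 5: x=[6.0000 10.0000] v=[0.0000 0.0000]
Step 6: x=[6.0000 10.0000] v=[0.0000 0.0000]
Step 7: x=[6.0000 10.0000] v=[0.0000 0.0000]
Step 8: x=[6.0000 10.0000] v=[0.0000 0.0000]

Answer: 6.0000 10.0000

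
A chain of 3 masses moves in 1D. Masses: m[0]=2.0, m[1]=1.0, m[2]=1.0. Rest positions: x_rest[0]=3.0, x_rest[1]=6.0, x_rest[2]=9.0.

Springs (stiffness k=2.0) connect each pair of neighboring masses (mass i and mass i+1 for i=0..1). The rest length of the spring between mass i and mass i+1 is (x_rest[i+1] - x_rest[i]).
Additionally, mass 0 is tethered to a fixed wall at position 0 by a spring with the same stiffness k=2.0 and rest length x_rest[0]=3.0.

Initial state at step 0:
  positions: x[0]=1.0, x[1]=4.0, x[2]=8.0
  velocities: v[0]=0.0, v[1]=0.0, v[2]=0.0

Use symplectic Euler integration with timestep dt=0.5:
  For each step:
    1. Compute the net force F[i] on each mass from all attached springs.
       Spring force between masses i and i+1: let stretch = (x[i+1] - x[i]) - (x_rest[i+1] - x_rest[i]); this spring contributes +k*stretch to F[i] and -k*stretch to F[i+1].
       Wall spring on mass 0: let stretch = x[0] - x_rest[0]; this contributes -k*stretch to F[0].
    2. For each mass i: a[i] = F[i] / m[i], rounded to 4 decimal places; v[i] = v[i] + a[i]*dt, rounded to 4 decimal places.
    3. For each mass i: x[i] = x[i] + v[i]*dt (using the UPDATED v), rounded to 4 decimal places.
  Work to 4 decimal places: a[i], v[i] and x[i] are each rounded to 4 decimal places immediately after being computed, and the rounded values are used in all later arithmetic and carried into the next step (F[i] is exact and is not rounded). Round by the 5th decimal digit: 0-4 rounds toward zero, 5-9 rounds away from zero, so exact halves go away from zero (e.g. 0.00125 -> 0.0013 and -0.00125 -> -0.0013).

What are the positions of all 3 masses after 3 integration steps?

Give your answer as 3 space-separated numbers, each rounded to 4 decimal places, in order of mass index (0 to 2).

Answer: 3.3125 5.1875 7.0000

Derivation:
Step 0: x=[1.0000 4.0000 8.0000] v=[0.0000 0.0000 0.0000]
Step 1: x=[1.5000 4.5000 7.5000] v=[1.0000 1.0000 -1.0000]
Step 2: x=[2.3750 5.0000 7.0000] v=[1.7500 1.0000 -1.0000]
Step 3: x=[3.3125 5.1875 7.0000] v=[1.8750 0.3750 0.0000]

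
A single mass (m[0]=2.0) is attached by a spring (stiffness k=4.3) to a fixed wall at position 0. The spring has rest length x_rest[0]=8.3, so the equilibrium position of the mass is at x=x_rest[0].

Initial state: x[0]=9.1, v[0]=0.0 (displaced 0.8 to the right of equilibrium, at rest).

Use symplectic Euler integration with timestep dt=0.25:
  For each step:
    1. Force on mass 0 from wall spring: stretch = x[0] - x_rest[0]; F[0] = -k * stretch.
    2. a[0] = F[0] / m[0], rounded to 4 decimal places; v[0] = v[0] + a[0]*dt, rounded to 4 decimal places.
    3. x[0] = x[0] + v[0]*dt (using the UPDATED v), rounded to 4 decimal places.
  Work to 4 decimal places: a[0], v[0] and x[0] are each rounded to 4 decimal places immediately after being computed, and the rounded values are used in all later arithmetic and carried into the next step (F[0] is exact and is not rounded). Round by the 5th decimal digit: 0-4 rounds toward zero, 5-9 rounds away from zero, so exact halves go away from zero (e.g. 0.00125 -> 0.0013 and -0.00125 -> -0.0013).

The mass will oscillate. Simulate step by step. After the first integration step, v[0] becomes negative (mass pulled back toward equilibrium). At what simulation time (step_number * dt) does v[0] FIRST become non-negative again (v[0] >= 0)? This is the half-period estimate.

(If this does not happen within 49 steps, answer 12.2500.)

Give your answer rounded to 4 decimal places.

Answer: 2.2500

Derivation:
Step 0: x=[9.1000] v=[0.0000]
Step 1: x=[8.9925] v=[-0.4300]
Step 2: x=[8.7920] v=[-0.8022]
Step 3: x=[8.5253] v=[-1.0667]
Step 4: x=[8.2284] v=[-1.1878]
Step 5: x=[7.9411] v=[-1.1493]
Step 6: x=[7.7020] v=[-0.9564]
Step 7: x=[7.5433] v=[-0.6350]
Step 8: x=[7.4862] v=[-0.2283]
Step 9: x=[7.5385] v=[0.2091]
First v>=0 after going negative at step 9, time=2.2500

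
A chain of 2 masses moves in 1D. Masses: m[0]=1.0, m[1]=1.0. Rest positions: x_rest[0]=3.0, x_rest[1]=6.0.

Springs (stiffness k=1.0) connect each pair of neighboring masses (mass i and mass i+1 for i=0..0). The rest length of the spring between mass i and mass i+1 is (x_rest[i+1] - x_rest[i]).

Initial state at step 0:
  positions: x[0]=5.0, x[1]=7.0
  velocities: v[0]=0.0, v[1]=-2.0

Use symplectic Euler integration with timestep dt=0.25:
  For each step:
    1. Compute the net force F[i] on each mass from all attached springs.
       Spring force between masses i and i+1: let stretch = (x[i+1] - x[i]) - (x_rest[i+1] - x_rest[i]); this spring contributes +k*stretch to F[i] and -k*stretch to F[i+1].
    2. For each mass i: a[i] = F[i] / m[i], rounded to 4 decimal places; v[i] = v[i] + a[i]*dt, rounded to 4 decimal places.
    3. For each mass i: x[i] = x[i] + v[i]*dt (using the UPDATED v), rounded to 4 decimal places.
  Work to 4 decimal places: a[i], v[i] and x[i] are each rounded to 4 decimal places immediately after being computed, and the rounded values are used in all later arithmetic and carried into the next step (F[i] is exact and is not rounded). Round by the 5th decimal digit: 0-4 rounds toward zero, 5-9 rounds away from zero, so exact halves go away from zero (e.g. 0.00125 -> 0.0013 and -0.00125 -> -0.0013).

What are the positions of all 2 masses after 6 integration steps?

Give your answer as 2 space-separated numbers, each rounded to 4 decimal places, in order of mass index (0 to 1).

Step 0: x=[5.0000 7.0000] v=[0.0000 -2.0000]
Step 1: x=[4.9375 6.5625] v=[-0.2500 -1.7500]
Step 2: x=[4.7891 6.2109] v=[-0.5938 -1.4063]
Step 3: x=[4.5420 5.9580] v=[-0.9884 -1.0118]
Step 4: x=[4.1959 5.8041] v=[-1.3844 -0.6158]
Step 5: x=[3.7628 5.7371] v=[-1.7324 -0.2679]
Step 6: x=[3.2656 5.7342] v=[-1.9888 -0.0115]

Answer: 3.2656 5.7342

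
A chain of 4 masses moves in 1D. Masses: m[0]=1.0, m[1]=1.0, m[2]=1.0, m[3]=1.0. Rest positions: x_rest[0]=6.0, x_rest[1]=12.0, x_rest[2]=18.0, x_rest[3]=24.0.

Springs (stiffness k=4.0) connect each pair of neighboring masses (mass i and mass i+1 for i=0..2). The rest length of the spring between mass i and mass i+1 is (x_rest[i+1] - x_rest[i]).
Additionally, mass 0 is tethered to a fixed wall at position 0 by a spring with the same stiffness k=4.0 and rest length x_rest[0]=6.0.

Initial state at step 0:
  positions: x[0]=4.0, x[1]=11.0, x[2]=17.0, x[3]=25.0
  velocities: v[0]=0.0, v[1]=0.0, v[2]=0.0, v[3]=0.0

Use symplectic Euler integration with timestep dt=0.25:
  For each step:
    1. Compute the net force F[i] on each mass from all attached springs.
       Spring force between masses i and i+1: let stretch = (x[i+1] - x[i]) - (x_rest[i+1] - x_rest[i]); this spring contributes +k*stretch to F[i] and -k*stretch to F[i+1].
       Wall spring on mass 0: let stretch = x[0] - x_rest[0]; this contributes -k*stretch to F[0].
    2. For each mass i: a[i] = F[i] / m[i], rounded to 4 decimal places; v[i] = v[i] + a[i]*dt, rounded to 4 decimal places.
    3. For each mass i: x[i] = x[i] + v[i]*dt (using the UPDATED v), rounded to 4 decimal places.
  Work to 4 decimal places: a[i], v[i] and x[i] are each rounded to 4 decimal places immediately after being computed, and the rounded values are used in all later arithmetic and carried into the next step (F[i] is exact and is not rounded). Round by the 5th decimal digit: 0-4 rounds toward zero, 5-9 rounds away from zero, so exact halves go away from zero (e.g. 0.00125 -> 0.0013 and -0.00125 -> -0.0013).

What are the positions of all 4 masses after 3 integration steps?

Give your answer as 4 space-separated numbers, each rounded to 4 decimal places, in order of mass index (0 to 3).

Answer: 6.6406 11.2500 18.2031 23.0781

Derivation:
Step 0: x=[4.0000 11.0000 17.0000 25.0000] v=[0.0000 0.0000 0.0000 0.0000]
Step 1: x=[4.7500 10.7500 17.5000 24.5000] v=[3.0000 -1.0000 2.0000 -2.0000]
Step 2: x=[5.8125 10.6875 18.0625 23.7500] v=[4.2500 -0.2500 2.2500 -3.0000]
Step 3: x=[6.6406 11.2500 18.2031 23.0781] v=[3.3125 2.2500 0.5625 -2.6875]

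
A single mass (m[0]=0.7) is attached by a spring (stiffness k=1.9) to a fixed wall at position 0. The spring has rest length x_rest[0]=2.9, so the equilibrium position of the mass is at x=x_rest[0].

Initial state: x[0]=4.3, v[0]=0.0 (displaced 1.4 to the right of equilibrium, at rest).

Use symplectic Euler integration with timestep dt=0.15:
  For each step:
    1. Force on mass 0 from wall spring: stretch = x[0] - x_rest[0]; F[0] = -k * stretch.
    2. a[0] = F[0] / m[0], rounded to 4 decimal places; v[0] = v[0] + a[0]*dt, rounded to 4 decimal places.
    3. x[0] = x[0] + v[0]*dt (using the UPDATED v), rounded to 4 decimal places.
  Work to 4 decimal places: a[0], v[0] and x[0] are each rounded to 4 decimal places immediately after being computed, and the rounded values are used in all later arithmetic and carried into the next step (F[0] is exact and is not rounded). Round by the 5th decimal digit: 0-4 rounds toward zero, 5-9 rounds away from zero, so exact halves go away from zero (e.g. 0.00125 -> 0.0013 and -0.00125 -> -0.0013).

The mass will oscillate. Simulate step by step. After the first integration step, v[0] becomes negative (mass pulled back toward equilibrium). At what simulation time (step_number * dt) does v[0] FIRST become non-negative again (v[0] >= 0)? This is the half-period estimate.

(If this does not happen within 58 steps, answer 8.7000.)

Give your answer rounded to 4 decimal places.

Step 0: x=[4.3000] v=[0.0000]
Step 1: x=[4.2145] v=[-0.5700]
Step 2: x=[4.0487] v=[-1.1052]
Step 3: x=[3.8128] v=[-1.5729]
Step 4: x=[3.5211] v=[-1.9445]
Step 5: x=[3.1915] v=[-2.1974]
Step 6: x=[2.8441] v=[-2.3161]
Step 7: x=[2.5001] v=[-2.2933]
Step 8: x=[2.1805] v=[-2.1305]
Step 9: x=[1.9049] v=[-1.8376]
Step 10: x=[1.6900] v=[-1.4325]
Step 11: x=[1.5490] v=[-0.9399]
Step 12: x=[1.4905] v=[-0.3899]
Step 13: x=[1.5181] v=[0.1840]
First v>=0 after going negative at step 13, time=1.9500

Answer: 1.9500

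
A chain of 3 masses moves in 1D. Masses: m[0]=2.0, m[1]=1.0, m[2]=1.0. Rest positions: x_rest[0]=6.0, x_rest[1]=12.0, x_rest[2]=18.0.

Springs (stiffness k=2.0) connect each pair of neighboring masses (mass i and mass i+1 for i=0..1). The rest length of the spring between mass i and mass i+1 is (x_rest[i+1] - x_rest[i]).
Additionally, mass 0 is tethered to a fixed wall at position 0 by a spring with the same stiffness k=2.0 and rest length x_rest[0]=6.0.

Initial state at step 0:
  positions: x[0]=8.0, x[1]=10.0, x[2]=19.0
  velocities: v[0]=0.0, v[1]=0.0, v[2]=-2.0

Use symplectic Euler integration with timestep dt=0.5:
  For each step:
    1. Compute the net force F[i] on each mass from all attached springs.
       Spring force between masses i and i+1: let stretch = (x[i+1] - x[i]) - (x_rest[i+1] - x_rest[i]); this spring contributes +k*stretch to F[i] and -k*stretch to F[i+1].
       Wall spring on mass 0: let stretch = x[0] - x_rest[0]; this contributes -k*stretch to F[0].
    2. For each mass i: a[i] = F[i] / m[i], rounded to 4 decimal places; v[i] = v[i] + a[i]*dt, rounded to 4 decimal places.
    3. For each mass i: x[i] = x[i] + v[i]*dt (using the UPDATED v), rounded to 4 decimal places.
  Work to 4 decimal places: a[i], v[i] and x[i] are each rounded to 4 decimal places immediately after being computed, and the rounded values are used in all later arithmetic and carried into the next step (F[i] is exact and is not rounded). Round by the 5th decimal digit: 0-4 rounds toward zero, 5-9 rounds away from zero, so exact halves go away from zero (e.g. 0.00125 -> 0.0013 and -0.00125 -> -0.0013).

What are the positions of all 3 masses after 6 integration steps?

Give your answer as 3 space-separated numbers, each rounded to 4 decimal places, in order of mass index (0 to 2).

Answer: 4.1895 12.2032 15.8321

Derivation:
Step 0: x=[8.0000 10.0000 19.0000] v=[0.0000 0.0000 -2.0000]
Step 1: x=[6.5000 13.5000 16.5000] v=[-3.0000 7.0000 -5.0000]
Step 2: x=[5.1250 15.0000 15.5000] v=[-2.7500 3.0000 -2.0000]
Step 3: x=[4.9375 11.8125 17.2500] v=[-0.3750 -6.3750 3.5000]
Step 4: x=[5.2344 7.9063 19.2813] v=[0.5938 -7.8125 4.0625]
Step 5: x=[4.8907 8.3516 18.6251] v=[-0.6875 0.8906 -1.3125]
Step 6: x=[4.1895 12.2032 15.8321] v=[-1.4024 7.7032 -5.5860]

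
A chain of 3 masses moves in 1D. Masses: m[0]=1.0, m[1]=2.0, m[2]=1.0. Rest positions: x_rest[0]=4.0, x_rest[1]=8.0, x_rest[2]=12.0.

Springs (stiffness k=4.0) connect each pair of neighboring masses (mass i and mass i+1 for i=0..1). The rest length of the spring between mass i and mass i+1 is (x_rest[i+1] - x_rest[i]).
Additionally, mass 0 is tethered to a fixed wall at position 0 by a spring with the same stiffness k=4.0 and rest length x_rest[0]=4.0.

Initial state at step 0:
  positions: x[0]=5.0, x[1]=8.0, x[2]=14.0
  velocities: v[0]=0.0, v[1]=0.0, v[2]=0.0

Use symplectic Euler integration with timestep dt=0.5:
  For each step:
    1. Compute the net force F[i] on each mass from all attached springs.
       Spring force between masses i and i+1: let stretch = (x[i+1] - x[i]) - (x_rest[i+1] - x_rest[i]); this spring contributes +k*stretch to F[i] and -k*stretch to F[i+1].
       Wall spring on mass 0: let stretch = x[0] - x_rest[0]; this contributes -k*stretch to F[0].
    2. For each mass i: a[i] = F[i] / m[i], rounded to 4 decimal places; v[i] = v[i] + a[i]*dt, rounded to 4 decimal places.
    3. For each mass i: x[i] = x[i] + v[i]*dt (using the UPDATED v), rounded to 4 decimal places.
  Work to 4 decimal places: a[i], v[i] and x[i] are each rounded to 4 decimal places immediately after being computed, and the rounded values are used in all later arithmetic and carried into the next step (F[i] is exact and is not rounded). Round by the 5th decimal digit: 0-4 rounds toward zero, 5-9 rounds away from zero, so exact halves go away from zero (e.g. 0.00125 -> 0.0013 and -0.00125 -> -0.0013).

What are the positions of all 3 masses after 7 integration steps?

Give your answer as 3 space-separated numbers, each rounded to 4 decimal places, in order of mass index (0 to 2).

Answer: 5.2500 7.1250 10.5000

Derivation:
Step 0: x=[5.0000 8.0000 14.0000] v=[0.0000 0.0000 0.0000]
Step 1: x=[3.0000 9.5000 12.0000] v=[-4.0000 3.0000 -4.0000]
Step 2: x=[4.5000 9.0000 11.5000] v=[3.0000 -1.0000 -1.0000]
Step 3: x=[6.0000 7.5000 12.5000] v=[3.0000 -3.0000 2.0000]
Step 4: x=[3.0000 7.7500 12.5000] v=[-6.0000 0.5000 0.0000]
Step 5: x=[1.7500 8.0000 11.7500] v=[-2.5000 0.5000 -1.5000]
Step 6: x=[5.0000 7.0000 11.2500] v=[6.5000 -2.0000 -1.0000]
Step 7: x=[5.2500 7.1250 10.5000] v=[0.5000 0.2500 -1.5000]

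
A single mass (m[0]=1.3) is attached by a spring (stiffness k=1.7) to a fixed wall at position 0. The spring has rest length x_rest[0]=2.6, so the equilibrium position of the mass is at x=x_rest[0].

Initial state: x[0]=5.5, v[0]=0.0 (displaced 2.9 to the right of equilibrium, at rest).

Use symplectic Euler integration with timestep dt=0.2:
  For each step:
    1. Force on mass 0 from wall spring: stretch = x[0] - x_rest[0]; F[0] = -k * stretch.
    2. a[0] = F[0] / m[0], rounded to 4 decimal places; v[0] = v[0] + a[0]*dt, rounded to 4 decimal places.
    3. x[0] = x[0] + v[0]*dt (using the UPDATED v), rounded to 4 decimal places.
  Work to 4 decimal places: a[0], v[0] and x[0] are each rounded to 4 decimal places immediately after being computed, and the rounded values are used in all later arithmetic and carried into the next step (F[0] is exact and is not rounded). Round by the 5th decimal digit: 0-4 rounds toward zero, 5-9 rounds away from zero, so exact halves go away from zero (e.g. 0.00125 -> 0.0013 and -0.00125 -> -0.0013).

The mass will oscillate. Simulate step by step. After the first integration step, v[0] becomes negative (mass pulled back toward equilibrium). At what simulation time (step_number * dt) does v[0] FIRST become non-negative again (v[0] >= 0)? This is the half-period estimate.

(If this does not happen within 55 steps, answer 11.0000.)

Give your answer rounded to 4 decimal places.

Answer: 2.8000

Derivation:
Step 0: x=[5.5000] v=[0.0000]
Step 1: x=[5.3483] v=[-0.7585]
Step 2: x=[5.0528] v=[-1.4773]
Step 3: x=[4.6290] v=[-2.1188]
Step 4: x=[4.0991] v=[-2.6495]
Step 5: x=[3.4908] v=[-3.0416]
Step 6: x=[2.8359] v=[-3.2746]
Step 7: x=[2.1686] v=[-3.3363]
Step 8: x=[1.5239] v=[-3.2235]
Step 9: x=[0.9355] v=[-2.9421]
Step 10: x=[0.4341] v=[-2.5068]
Step 11: x=[0.0460] v=[-1.9403]
Step 12: x=[-0.2085] v=[-1.2723]
Step 13: x=[-0.3161] v=[-0.5378]
Step 14: x=[-0.2711] v=[0.2249]
First v>=0 after going negative at step 14, time=2.8000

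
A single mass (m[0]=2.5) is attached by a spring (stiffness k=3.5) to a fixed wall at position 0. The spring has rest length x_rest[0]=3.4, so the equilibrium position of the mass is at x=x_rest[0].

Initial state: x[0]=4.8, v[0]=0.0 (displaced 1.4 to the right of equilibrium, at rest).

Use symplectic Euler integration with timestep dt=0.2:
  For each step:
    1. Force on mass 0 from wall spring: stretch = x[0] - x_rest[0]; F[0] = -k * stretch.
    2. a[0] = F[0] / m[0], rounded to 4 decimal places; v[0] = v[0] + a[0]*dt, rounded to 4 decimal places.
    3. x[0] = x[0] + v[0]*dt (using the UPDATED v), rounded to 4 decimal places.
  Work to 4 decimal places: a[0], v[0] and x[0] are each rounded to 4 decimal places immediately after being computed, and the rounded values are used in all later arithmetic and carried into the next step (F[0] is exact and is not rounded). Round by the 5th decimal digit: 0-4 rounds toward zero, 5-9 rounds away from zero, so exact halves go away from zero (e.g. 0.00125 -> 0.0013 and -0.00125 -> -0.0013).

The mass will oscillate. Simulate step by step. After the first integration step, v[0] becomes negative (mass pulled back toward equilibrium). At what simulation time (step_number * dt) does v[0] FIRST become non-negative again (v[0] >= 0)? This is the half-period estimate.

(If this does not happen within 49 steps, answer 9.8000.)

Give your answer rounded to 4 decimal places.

Step 0: x=[4.8000] v=[0.0000]
Step 1: x=[4.7216] v=[-0.3920]
Step 2: x=[4.5692] v=[-0.7620]
Step 3: x=[4.3513] v=[-1.0894]
Step 4: x=[4.0801] v=[-1.3558]
Step 5: x=[3.7709] v=[-1.5462]
Step 6: x=[3.4409] v=[-1.6501]
Step 7: x=[3.1086] v=[-1.6616]
Step 8: x=[2.7926] v=[-1.5800]
Step 9: x=[2.5106] v=[-1.4099]
Step 10: x=[2.2784] v=[-1.1609]
Step 11: x=[2.1090] v=[-0.8469]
Step 12: x=[2.0119] v=[-0.4854]
Step 13: x=[1.9926] v=[-0.0967]
Step 14: x=[2.0521] v=[0.2974]
First v>=0 after going negative at step 14, time=2.8000

Answer: 2.8000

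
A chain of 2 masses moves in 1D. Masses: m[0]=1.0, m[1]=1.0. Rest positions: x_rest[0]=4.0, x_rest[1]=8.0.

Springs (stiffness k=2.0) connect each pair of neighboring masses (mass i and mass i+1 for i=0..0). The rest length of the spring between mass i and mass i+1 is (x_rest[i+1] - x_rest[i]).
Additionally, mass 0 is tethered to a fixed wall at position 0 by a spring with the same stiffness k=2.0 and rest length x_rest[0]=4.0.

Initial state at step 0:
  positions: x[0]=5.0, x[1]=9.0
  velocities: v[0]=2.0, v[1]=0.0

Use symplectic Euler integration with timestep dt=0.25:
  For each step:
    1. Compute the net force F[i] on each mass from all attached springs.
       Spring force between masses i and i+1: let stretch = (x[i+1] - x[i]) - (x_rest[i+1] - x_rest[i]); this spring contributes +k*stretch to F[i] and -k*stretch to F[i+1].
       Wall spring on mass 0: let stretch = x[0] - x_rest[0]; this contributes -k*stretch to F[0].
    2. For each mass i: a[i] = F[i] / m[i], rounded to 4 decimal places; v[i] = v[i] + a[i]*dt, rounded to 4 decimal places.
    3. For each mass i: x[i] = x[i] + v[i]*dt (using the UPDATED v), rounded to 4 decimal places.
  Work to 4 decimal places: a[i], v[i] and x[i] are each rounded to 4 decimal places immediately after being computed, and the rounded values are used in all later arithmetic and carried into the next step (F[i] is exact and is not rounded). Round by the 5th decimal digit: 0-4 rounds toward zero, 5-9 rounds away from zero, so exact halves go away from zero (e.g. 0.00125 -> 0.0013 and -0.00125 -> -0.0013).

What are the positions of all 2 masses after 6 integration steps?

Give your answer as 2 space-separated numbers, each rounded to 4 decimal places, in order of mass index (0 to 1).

Answer: 4.2695 9.4490

Derivation:
Step 0: x=[5.0000 9.0000] v=[2.0000 0.0000]
Step 1: x=[5.3750 9.0000] v=[1.5000 0.0000]
Step 2: x=[5.5313 9.0469] v=[0.6250 0.1875]
Step 3: x=[5.4356 9.1543] v=[-0.3829 0.4297]
Step 4: x=[5.1253 9.2969] v=[-1.2414 0.5704]
Step 5: x=[4.6957 9.4181] v=[-1.7183 0.4846]
Step 6: x=[4.2695 9.4490] v=[-1.7050 0.1234]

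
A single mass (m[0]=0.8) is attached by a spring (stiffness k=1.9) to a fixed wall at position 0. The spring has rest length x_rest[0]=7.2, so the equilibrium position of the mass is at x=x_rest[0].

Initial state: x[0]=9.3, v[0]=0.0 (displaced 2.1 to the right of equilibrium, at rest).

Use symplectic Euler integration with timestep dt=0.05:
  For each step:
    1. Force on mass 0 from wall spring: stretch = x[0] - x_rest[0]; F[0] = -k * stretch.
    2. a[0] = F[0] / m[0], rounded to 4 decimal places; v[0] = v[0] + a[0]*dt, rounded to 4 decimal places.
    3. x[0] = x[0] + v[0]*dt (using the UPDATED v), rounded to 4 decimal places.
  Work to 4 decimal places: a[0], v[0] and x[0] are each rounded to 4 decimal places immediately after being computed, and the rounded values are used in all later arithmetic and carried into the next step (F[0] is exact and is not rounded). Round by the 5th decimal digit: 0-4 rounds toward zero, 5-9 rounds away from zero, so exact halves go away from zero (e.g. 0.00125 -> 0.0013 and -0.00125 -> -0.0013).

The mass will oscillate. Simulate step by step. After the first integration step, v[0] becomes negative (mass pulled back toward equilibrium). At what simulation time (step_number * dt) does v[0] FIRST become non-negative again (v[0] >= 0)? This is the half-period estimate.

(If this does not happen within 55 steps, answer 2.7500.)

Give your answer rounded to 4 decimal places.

Step 0: x=[9.3000] v=[0.0000]
Step 1: x=[9.2875] v=[-0.2494]
Step 2: x=[9.2626] v=[-0.4973]
Step 3: x=[9.2255] v=[-0.7422]
Step 4: x=[9.1764] v=[-0.9827]
Step 5: x=[9.1155] v=[-1.2174]
Step 6: x=[9.0433] v=[-1.4449]
Step 7: x=[8.9601] v=[-1.6638]
Step 8: x=[8.8665] v=[-1.8728]
Step 9: x=[8.7630] v=[-2.0707]
Step 10: x=[8.6502] v=[-2.2563]
Step 11: x=[8.5288] v=[-2.4285]
Step 12: x=[8.3995] v=[-2.5863]
Step 13: x=[8.2631] v=[-2.7287]
Step 14: x=[8.1204] v=[-2.8549]
Step 15: x=[7.9722] v=[-2.9642]
Step 16: x=[7.8194] v=[-3.0559]
Step 17: x=[7.6629] v=[-3.1295]
Step 18: x=[7.5037] v=[-3.1845]
Step 19: x=[7.3427] v=[-3.2206]
Step 20: x=[7.1808] v=[-3.2375]
Step 21: x=[7.0190] v=[-3.2352]
Step 22: x=[6.8583] v=[-3.2137]
Step 23: x=[6.6996] v=[-3.1731]
Step 24: x=[6.5439] v=[-3.1137]
Step 25: x=[6.3921] v=[-3.0358]
Step 26: x=[6.2451] v=[-2.9399]
Step 27: x=[6.1038] v=[-2.8265]
Step 28: x=[5.9690] v=[-2.6963]
Step 29: x=[5.8415] v=[-2.5501]
Step 30: x=[5.7221] v=[-2.3888]
Step 31: x=[5.6114] v=[-2.2133]
Step 32: x=[5.5102] v=[-2.0247]
Step 33: x=[5.4190] v=[-1.8240]
Step 34: x=[5.3384] v=[-1.6125]
Step 35: x=[5.2688] v=[-1.3914]
Step 36: x=[5.2107] v=[-1.1621]
Step 37: x=[5.1644] v=[-0.9259]
Step 38: x=[5.1302] v=[-0.6842]
Step 39: x=[5.1083] v=[-0.4384]
Step 40: x=[5.0988] v=[-0.1900]
Step 41: x=[5.1018] v=[0.0595]
First v>=0 after going negative at step 41, time=2.0500

Answer: 2.0500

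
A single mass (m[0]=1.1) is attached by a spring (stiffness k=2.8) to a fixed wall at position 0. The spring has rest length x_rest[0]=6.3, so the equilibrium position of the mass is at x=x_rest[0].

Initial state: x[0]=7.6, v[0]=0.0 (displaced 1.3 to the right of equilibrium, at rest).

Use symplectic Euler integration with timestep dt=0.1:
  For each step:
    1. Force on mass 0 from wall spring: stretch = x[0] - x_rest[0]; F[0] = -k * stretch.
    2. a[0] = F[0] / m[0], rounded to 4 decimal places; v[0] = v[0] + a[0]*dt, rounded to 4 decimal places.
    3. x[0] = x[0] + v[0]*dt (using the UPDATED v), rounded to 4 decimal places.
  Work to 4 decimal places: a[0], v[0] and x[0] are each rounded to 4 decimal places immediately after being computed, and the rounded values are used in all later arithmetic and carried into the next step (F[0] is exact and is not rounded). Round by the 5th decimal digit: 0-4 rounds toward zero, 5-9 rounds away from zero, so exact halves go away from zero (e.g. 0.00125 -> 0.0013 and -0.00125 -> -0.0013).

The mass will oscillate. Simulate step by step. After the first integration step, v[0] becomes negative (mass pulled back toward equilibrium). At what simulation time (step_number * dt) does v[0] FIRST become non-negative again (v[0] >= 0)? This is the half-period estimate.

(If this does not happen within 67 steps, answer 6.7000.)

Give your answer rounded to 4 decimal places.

Step 0: x=[7.6000] v=[0.0000]
Step 1: x=[7.5669] v=[-0.3309]
Step 2: x=[7.5016] v=[-0.6534]
Step 3: x=[7.4057] v=[-0.9593]
Step 4: x=[7.2816] v=[-1.2408]
Step 5: x=[7.1325] v=[-1.4907]
Step 6: x=[6.9622] v=[-1.7026]
Step 7: x=[6.7751] v=[-1.8712]
Step 8: x=[6.5759] v=[-1.9921]
Step 9: x=[6.3697] v=[-2.0623]
Step 10: x=[6.1617] v=[-2.0800]
Step 11: x=[5.9572] v=[-2.0448]
Step 12: x=[5.7615] v=[-1.9575]
Step 13: x=[5.5795] v=[-1.8204]
Step 14: x=[5.4158] v=[-1.6370]
Step 15: x=[5.2746] v=[-1.4119]
Step 16: x=[5.1595] v=[-1.1509]
Step 17: x=[5.0734] v=[-0.8606]
Step 18: x=[5.0186] v=[-0.5484]
Step 19: x=[4.9964] v=[-0.2222]
Step 20: x=[5.0074] v=[0.1096]
First v>=0 after going negative at step 20, time=2.0000

Answer: 2.0000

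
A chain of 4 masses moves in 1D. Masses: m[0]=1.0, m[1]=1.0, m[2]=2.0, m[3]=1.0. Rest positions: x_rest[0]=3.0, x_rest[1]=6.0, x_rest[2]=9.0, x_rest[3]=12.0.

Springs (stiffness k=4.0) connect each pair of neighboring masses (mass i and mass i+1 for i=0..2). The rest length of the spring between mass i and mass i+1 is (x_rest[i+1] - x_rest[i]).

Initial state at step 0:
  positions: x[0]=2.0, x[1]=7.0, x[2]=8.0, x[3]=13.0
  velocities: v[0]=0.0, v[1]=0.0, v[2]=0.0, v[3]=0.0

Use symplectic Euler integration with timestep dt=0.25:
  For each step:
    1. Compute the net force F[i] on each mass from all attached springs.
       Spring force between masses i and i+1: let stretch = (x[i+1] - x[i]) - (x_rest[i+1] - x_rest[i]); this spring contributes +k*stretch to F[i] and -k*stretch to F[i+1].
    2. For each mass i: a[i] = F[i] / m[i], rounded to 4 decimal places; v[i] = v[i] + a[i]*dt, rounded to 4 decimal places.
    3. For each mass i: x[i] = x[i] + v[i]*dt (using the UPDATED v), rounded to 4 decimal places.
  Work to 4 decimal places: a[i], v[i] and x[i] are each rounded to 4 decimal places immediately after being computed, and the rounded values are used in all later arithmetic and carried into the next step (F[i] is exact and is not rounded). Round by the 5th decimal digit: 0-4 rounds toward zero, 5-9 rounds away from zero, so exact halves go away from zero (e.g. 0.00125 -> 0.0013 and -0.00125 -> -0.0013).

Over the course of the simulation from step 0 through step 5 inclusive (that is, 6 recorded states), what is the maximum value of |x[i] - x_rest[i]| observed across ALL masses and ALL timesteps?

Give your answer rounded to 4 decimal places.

Answer: 1.7969

Derivation:
Step 0: x=[2.0000 7.0000 8.0000 13.0000] v=[0.0000 0.0000 0.0000 0.0000]
Step 1: x=[2.5000 6.0000 8.5000 12.5000] v=[2.0000 -4.0000 2.0000 -2.0000]
Step 2: x=[3.1250 4.7500 9.1875 11.7500] v=[2.5000 -5.0000 2.7500 -3.0000]
Step 3: x=[3.4063 4.2031 9.6406 11.1094] v=[1.1250 -2.1875 1.8125 -2.5625]
Step 4: x=[3.1368 4.8164 9.5976 10.8516] v=[-1.0782 2.4532 -0.1719 -1.0313]
Step 5: x=[2.5372 6.2051 9.1137 11.0303] v=[-2.3986 5.5548 -1.9355 0.7147]
Max displacement = 1.7969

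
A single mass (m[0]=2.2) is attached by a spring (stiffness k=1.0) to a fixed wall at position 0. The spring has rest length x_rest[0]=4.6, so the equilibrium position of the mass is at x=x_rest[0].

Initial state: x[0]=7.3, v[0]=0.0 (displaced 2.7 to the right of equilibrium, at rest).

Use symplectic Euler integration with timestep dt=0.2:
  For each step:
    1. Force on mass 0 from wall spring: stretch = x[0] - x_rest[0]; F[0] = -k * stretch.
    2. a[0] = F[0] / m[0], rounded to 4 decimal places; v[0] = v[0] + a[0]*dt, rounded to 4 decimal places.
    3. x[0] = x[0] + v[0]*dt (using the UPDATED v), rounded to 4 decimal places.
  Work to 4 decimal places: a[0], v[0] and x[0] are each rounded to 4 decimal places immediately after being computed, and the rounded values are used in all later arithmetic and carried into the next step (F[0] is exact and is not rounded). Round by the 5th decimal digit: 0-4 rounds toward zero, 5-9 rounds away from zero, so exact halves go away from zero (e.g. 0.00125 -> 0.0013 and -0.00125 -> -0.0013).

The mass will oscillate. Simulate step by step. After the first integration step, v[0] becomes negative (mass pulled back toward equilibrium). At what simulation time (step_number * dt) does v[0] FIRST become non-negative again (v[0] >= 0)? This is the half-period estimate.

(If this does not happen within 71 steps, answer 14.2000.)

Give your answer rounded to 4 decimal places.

Step 0: x=[7.3000] v=[0.0000]
Step 1: x=[7.2509] v=[-0.2455]
Step 2: x=[7.1536] v=[-0.4865]
Step 3: x=[7.0099] v=[-0.7186]
Step 4: x=[6.8224] v=[-0.9377]
Step 5: x=[6.5945] v=[-1.1397]
Step 6: x=[6.3303] v=[-1.3210]
Step 7: x=[6.0346] v=[-1.4783]
Step 8: x=[5.7129] v=[-1.6087]
Step 9: x=[5.3709] v=[-1.7099]
Step 10: x=[5.0149] v=[-1.7800]
Step 11: x=[4.6514] v=[-1.8177]
Step 12: x=[4.2869] v=[-1.8224]
Step 13: x=[3.9281] v=[-1.7939]
Step 14: x=[3.5815] v=[-1.7328]
Step 15: x=[3.2535] v=[-1.6402]
Step 16: x=[2.9499] v=[-1.5178]
Step 17: x=[2.6763] v=[-1.3678]
Step 18: x=[2.4377] v=[-1.1929]
Step 19: x=[2.2384] v=[-0.9963]
Step 20: x=[2.0821] v=[-0.7816]
Step 21: x=[1.9716] v=[-0.5527]
Step 22: x=[1.9088] v=[-0.3138]
Step 23: x=[1.8950] v=[-0.0691]
Step 24: x=[1.9304] v=[0.1768]
First v>=0 after going negative at step 24, time=4.8000

Answer: 4.8000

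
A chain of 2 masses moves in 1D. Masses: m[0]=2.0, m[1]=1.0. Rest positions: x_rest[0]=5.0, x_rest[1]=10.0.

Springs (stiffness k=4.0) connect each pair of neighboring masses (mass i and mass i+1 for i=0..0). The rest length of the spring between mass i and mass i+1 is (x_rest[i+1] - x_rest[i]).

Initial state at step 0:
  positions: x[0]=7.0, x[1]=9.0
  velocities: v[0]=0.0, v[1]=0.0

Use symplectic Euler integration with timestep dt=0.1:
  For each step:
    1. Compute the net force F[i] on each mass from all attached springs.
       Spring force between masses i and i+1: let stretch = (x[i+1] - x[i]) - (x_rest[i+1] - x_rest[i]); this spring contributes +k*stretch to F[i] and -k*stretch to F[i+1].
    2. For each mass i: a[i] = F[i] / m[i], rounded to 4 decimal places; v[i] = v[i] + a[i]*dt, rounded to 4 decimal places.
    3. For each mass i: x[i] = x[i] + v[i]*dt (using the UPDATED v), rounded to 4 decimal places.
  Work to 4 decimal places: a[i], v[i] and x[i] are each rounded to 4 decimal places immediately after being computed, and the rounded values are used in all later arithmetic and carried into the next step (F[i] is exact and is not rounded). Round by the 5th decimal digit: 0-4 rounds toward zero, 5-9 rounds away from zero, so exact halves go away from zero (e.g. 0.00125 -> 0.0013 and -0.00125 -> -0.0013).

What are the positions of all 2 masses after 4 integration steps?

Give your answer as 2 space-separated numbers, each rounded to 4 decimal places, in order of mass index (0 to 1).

Answer: 6.4525 10.0950

Derivation:
Step 0: x=[7.0000 9.0000] v=[0.0000 0.0000]
Step 1: x=[6.9400 9.1200] v=[-0.6000 1.2000]
Step 2: x=[6.8236 9.3528] v=[-1.1640 2.3280]
Step 3: x=[6.6578 9.6844] v=[-1.6582 3.3163]
Step 4: x=[6.4525 10.0950] v=[-2.0529 4.1057]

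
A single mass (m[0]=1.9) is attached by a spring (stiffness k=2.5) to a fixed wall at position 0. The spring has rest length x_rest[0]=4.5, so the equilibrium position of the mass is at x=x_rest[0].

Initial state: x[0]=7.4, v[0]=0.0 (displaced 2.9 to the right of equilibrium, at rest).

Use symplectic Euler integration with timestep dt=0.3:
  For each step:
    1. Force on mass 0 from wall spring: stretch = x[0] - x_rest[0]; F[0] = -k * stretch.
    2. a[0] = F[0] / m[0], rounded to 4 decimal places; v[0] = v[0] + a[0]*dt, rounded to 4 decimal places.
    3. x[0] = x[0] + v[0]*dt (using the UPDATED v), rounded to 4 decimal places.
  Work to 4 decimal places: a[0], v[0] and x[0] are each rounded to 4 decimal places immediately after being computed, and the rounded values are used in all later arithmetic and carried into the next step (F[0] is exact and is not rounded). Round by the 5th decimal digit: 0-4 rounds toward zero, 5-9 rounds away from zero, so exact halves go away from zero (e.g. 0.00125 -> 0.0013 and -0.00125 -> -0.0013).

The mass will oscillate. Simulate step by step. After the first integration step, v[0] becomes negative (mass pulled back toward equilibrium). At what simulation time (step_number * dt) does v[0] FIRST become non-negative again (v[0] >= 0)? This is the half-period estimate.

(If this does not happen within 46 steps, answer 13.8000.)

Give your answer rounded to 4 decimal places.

Step 0: x=[7.4000] v=[0.0000]
Step 1: x=[7.0566] v=[-1.1447]
Step 2: x=[6.4104] v=[-2.1539]
Step 3: x=[5.5380] v=[-2.9080]
Step 4: x=[4.5427] v=[-3.3177]
Step 5: x=[3.5423] v=[-3.3346]
Step 6: x=[2.6553] v=[-2.9566]
Step 7: x=[1.9868] v=[-2.2284]
Step 8: x=[1.6159] v=[-1.2364]
Step 9: x=[1.5865] v=[-0.0979]
Step 10: x=[1.9022] v=[1.0522]
First v>=0 after going negative at step 10, time=3.0000

Answer: 3.0000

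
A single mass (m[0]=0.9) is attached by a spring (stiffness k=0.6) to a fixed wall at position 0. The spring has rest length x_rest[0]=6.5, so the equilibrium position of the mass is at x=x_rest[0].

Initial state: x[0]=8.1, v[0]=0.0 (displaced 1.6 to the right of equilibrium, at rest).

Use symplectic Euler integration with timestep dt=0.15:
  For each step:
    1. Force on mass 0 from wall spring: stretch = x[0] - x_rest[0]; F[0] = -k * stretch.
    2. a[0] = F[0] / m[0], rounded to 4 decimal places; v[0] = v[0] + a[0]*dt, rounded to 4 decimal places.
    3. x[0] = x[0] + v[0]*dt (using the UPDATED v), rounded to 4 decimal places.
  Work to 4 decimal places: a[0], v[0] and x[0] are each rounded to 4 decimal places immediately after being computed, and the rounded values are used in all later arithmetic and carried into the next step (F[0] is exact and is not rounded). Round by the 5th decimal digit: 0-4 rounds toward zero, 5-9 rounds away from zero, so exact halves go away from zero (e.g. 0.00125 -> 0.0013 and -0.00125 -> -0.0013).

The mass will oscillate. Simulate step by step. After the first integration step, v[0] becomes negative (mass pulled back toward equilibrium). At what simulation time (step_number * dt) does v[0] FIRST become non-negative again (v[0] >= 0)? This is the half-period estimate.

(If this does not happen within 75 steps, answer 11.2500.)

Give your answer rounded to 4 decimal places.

Step 0: x=[8.1000] v=[0.0000]
Step 1: x=[8.0760] v=[-0.1600]
Step 2: x=[8.0284] v=[-0.3176]
Step 3: x=[7.9578] v=[-0.4704]
Step 4: x=[7.8654] v=[-0.6162]
Step 5: x=[7.7525] v=[-0.7527]
Step 6: x=[7.6208] v=[-0.8780]
Step 7: x=[7.4723] v=[-0.9901]
Step 8: x=[7.3092] v=[-1.0873]
Step 9: x=[7.1340] v=[-1.1682]
Step 10: x=[6.9493] v=[-1.2316]
Step 11: x=[6.7578] v=[-1.2765]
Step 12: x=[6.5625] v=[-1.3023]
Step 13: x=[6.3662] v=[-1.3086]
Step 14: x=[6.1719] v=[-1.2952]
Step 15: x=[5.9825] v=[-1.2624]
Step 16: x=[5.8009] v=[-1.2107]
Step 17: x=[5.6298] v=[-1.1408]
Step 18: x=[5.4717] v=[-1.0538]
Step 19: x=[5.3291] v=[-0.9510]
Step 20: x=[5.2040] v=[-0.8339]
Step 21: x=[5.0984] v=[-0.7043]
Step 22: x=[5.0138] v=[-0.5641]
Step 23: x=[4.9515] v=[-0.4155]
Step 24: x=[4.9124] v=[-0.2607]
Step 25: x=[4.8971] v=[-0.1019]
Step 26: x=[4.9059] v=[0.0584]
First v>=0 after going negative at step 26, time=3.9000

Answer: 3.9000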